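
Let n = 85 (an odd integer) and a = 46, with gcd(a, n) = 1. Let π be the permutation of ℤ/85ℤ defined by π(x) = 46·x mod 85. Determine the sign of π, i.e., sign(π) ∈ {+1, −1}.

-1

Trace 71: π^k(71) = [71, 36, 41, 16, 56, 26, 6] for k=0..6.
10 cycles of lengths [16, 16, 16, 16, 16, 1, 1, 1, 1, 1].
With 10 cycles on 85 points, sign = (−1)^{85−10} = -1.
Check: (46/85) = -1 by Zolotarev.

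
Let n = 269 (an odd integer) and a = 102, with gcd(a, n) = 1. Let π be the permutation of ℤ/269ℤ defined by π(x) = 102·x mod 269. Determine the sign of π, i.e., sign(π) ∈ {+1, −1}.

-1

Start at x=165: 165 → 152 → 171 → 226 → 187 → 244 → 140 → … (one orbit).
Cycle lengths of π_102 on ℤ/269ℤ: [268, 1]; 2 cycles in total.
269 − 2 = 267 transpositions; sign(π) = (−1)^267 = -1.
(102|269)_J = -1 (Zolotarev's lemma cross-check).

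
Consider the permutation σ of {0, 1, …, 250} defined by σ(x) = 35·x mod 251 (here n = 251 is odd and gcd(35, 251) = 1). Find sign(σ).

Trace 91: π^k(91) = [91, 173, 31, 81, 74, 80, 39] for k=0..6.
Cycle type of π: 125×2 + 1; total 3 cycles.
n − c = 251 − 3 = 248; sign = (−1)^248 = +1.
(35|251)_J = +1 (Zolotarev's lemma cross-check).

+1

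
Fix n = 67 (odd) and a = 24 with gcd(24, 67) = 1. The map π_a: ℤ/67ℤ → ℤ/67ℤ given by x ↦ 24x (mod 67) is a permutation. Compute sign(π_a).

+1

Start at x=40: 40 → 22 → 59 → 9 → 15 → 25 → 64 → … (one orbit).
π_24 has 7 disjoint cycles with lengths [11, 11, 11, 11, 11, 11, 1] on {0,…,66}.
Σ(ℓ_i−1) = 67−7 = 60; sign = (−1)^60 = +1.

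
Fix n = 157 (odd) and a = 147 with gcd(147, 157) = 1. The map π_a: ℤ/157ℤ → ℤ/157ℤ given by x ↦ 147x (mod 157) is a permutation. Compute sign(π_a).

Orbit of 39 under x↦147x: [39, 81, 132, 93, 12, 37, 101]… (length divides ord_157(147)).
The orbit structure of x ↦ 147x mod 157: 5 orbits of sizes [39, 39, 39, 39, 1].
157 − 5 = 152 transpositions; sign(π) = (−1)^152 = +1.

+1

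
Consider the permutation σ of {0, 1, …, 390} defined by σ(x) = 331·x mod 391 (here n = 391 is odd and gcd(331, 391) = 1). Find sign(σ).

Start at x=358: 358 → 25 → 64 → 70 → 101 → 196 → 361 → … (one orbit).
π_331 has 9 disjoint cycles with lengths [88, 88, 88, 88, 11, 11, 8, 8, 1] on {0,…,390}.
With 9 cycles on 391 points, sign = (−1)^{391−9} = +1.
The Jacobi symbol (331|391) = +1 (Zolotarev) agrees.

+1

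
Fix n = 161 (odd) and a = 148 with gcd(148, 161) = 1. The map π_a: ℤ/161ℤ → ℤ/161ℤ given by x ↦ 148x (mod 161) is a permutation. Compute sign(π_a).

Trace 99: π^k(99) = [99, 1, 148, 8, 57, 64, 134] for k=0..6.
Decompose π into cycles: lengths [22, 22, 22, 22, 22, 22, 22, 1, 1, 1, 1, 1, 1, 1] (14 cycles, including the fixed point 0).
Σ(ℓ_i−1) = 161−14 = 147; sign = (−1)^147 = -1.
Via Zolotarev, sign(π_{148}) = (148|161) = -1.

-1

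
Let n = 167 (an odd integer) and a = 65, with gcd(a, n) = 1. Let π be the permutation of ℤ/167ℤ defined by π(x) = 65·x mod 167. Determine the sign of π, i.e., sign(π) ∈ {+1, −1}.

Trace 63: π^k(63) = [63, 87, 144, 8, 19, 66, 115] for k=0..6.
Decompose π into cycles: lengths [83, 83, 1] (3 cycles, including the fixed point 0).
With 3 cycles on 167 points, sign = (−1)^{167−3} = +1.

+1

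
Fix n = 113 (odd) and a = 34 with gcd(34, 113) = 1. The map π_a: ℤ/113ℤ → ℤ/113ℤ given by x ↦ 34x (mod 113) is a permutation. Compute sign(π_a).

-1

Start at x=105: 105 → 67 → 18 → 47 → 16 → 92 → 77 → … (one orbit).
π_34 has 2 disjoint cycles with lengths [112, 1] on {0,…,112}.
n − c = 113 − 2 = 111; sign = (−1)^111 = -1.
(34|113)_J = -1 (Zolotarev's lemma cross-check).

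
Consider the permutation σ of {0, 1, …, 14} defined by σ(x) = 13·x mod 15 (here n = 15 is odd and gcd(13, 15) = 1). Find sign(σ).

Orbit of 7 under x↦13x: [7, 1, 13, 4]… (length divides ord_15(13)).
Cycle lengths of π_13 on ℤ/15ℤ: [4, 4, 4, 1, 1, 1]; 6 cycles in total.
sign(π) = (−1)^{n − #cycles} = (−1)^{15−6} = (−1)^9 = -1.

-1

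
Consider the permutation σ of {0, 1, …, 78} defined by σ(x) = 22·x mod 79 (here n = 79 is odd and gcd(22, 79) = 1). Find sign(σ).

+1

Start at x=64: 64 → 65 → 8 → 18 → 1 → 22 → 10 → … (one orbit).
Cycle lengths of π_22 on ℤ/79ℤ: [13, 13, 13, 13, 13, 13, 1]; 7 cycles in total.
Σ(ℓ_i−1) = 79−7 = 72; sign = (−1)^72 = +1.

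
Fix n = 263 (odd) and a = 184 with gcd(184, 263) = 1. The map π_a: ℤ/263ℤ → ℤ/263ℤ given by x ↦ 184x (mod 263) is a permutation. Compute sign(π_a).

Trace 8: π^k(8) = [8, 157, 221, 162, 89, 70, 256] for k=0..6.
π_184 has 3 disjoint cycles with lengths [131, 131, 1] on {0,…,262}.
n − c = 263 − 3 = 260; sign = (−1)^260 = +1.
Check: (184/263) = +1 by Zolotarev.

+1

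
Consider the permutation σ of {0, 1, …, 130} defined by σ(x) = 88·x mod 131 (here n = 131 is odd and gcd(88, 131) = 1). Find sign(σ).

Orbit of 118 under x↦88x: [118, 35, 67, 1, 88, 15, 10]… (length divides ord_131(88)).
π_88 has 2 disjoint cycles with lengths [130, 1] on {0,…,130}.
2 cycles on 131: each ℓ→(−1)^(ℓ−1), product (−1)^129 = -1.
Via Zolotarev, sign(π_{88}) = (88|131) = -1.

-1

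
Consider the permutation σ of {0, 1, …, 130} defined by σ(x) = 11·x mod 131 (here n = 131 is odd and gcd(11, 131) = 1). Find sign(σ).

+1

Trace 45: π^k(45) = [45, 102, 74, 28, 46, 113, 64] for k=0..6.
The orbit structure of x ↦ 11x mod 131: 3 orbits of sizes [65, 65, 1].
3 cycles on 131: each ℓ→(−1)^(ℓ−1), product (−1)^128 = +1.
The Jacobi symbol (11|131) = +1 (Zolotarev) agrees.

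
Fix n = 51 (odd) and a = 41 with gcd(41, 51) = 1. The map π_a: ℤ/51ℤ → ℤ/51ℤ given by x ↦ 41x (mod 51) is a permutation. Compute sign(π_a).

+1

Start at x=29: 29 → 16 → 44 → 19 → 14 → 13 → 23 → … (one orbit).
5 cycles of lengths [16, 16, 16, 2, 1].
sign(π) = (−1)^{n − #cycles} = (−1)^{51−5} = (−1)^46 = +1.
(41|51)_J = +1 (Zolotarev's lemma cross-check).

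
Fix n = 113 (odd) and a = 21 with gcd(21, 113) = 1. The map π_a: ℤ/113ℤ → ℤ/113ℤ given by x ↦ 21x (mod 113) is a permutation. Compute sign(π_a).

-1

Start at x=8: 8 → 55 → 25 → 73 → 64 → 101 → 87 → … (one orbit).
Cycle type of π: 112 + 1; total 2 cycles.
sign(π) = (−1)^{n − #cycles} = (−1)^{113−2} = (−1)^111 = -1.
The Jacobi symbol (21|113) = -1 (Zolotarev) agrees.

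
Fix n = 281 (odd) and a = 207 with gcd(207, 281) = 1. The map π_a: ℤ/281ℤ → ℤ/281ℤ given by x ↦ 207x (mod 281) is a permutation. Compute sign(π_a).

-1

Start at x=114: 114 → 275 → 163 → 21 → 132 → 67 → 100 → … (one orbit).
Cycle lengths of π_207 on ℤ/281ℤ: [280, 1]; 2 cycles in total.
With 2 cycles on 281 points, sign = (−1)^{281−2} = -1.
The Jacobi symbol (207|281) = -1 (Zolotarev) agrees.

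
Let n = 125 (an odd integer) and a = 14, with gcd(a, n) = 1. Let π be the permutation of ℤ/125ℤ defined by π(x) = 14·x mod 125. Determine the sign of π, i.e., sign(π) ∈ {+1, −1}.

+1

Trace 91: π^k(91) = [91, 24, 86, 79, 106, 109, 26] for k=0..6.
7 cycles of lengths [50, 50, 10, 10, 2, 2, 1].
sign(π) = (−1)^{n − #cycles} = (−1)^{125−7} = (−1)^118 = +1.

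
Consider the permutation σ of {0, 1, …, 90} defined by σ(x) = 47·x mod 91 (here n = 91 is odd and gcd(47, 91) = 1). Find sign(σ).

+1

Start at x=34: 34 → 51 → 31 → 1 → 47 → 25 → 83 → … (one orbit).
Cycle lengths of π_47 on ℤ/91ℤ: [12, 12, 12, 12, 12, 12, 6, 4, 4, 4, 1]; 11 cycles in total.
With 11 cycles on 91 points, sign = (−1)^{91−11} = +1.
Via Zolotarev, sign(π_{47}) = (47|91) = +1.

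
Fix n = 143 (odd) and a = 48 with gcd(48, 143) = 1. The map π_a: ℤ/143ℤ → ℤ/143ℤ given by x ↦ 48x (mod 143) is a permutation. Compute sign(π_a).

+1

Start at x=3: 3 → 1 → 48 → 16 → 53 → 113 → 133 → … (one orbit).
π_48 has 15 disjoint cycles with lengths [15, 15, 15, 15, 15, 15, 15, 15, 5, 5, 3, 3, 3, 3, 1] on {0,…,142}.
n − c = 143 − 15 = 128; sign = (−1)^128 = +1.
The Jacobi symbol (48|143) = +1 (Zolotarev) agrees.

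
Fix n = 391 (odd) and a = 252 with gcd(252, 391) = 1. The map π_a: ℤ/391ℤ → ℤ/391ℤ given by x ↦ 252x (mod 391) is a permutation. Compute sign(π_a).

+1

Start at x=254: 254 → 275 → 93 → 367 → 208 → 22 → 70 → … (one orbit).
Cycle type of π: 16×23 + 2×11 + 1; total 35 cycles.
n − c = 391 − 35 = 356; sign = (−1)^356 = +1.
(252|391)_J = +1 (Zolotarev's lemma cross-check).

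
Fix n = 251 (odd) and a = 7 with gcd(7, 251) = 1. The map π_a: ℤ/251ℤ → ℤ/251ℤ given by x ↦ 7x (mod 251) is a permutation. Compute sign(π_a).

Orbit of 75 under x↦7x: [75, 23, 161, 123, 108, 3, 21]… (length divides ord_251(7)).
Cycle type of π: 125×2 + 1; total 3 cycles.
sign(π) = (−1)^{n − #cycles} = (−1)^{251−3} = (−1)^248 = +1.

+1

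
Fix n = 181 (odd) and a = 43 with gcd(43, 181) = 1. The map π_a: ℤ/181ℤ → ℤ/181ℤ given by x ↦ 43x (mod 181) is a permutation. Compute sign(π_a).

Start at x=1: 1 → 43 → 39 → 48 → 73 → 62 → 132 → … (one orbit).
The orbit structure of x ↦ 43x mod 181: 21 orbits of sizes [9, 9, 9, 9, 9, 9, 9, 9, 9, 9, 9, 9, 9, 9, 9, 9, 9, 9, 9, 9, 1].
n − c = 181 − 21 = 160; sign = (−1)^160 = +1.

+1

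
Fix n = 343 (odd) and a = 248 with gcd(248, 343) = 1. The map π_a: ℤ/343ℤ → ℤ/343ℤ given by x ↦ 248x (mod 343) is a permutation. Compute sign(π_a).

Orbit of 264 under x↦248x: [264, 302, 122, 72, 20, 158, 82]… (length divides ord_343(248)).
Decompose π into cycles: lengths [294, 42, 6, 1] (4 cycles, including the fixed point 0).
With 4 cycles on 343 points, sign = (−1)^{343−4} = -1.

-1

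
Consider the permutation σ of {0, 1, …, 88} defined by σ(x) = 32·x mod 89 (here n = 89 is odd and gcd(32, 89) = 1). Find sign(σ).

+1

Orbit of 8 under x↦32x: [8, 78, 4, 39, 2, 64, 1]… (length divides ord_89(32)).
Cycle lengths of π_32 on ℤ/89ℤ: [11, 11, 11, 11, 11, 11, 11, 11, 1]; 9 cycles in total.
With 9 cycles on 89 points, sign = (−1)^{89−9} = +1.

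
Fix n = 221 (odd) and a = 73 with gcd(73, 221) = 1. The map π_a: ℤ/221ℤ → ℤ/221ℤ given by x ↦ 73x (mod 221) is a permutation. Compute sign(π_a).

Start at x=44: 44 → 118 → 216 → 77 → 96 → 157 → 190 → … (one orbit).
π_73 has 17 disjoint cycles with lengths [16, 16, 16, 16, 16, 16, 16, 16, 16, 16, 16, 16, 16, 4, 4, 4, 1] on {0,…,220}.
sign(π) = (−1)^{n − #cycles} = (−1)^{221−17} = (−1)^204 = +1.
Via Zolotarev, sign(π_{73}) = (73|221) = +1.

+1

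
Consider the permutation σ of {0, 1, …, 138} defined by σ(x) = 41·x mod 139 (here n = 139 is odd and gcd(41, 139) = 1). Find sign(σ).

+1

Start at x=107: 107 → 78 → 1 → 41 → 13 → 116 → 30 → … (one orbit).
Decompose π into cycles: lengths [69, 69, 1] (3 cycles, including the fixed point 0).
n − c = 139 − 3 = 136; sign = (−1)^136 = +1.
(41|139)_J = +1 (Zolotarev's lemma cross-check).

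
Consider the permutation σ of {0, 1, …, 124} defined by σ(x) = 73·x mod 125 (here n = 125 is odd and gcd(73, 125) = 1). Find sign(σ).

-1

Trace 111: π^k(111) = [111, 103, 19, 12, 1, 73, 79] for k=0..6.
Decompose π into cycles: lengths [100, 20, 4, 1] (4 cycles, including the fixed point 0).
4 cycles on 125: each ℓ→(−1)^(ℓ−1), product (−1)^121 = -1.
The Jacobi symbol (73|125) = -1 (Zolotarev) agrees.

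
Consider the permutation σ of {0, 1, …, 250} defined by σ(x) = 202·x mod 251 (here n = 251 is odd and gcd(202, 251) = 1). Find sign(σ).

Start at x=204: 204 → 44 → 103 → 224 → 68 → 182 → 118 → … (one orbit).
Decompose π into cycles: lengths [250, 1] (2 cycles, including the fixed point 0).
2 cycles on 251: each ℓ→(−1)^(ℓ−1), product (−1)^249 = -1.
Via Zolotarev, sign(π_{202}) = (202|251) = -1.

-1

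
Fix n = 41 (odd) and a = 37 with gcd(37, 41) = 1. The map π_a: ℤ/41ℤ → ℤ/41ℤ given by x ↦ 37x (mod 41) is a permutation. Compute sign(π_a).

+1

Orbit of 18 under x↦37x: [18, 10, 1, 37, 16]… (length divides ord_41(37)).
The orbit structure of x ↦ 37x mod 41: 9 orbits of sizes [5, 5, 5, 5, 5, 5, 5, 5, 1].
With 9 cycles on 41 points, sign = (−1)^{41−9} = +1.
Zolotarev: (37|41) = +1, matching the cycle-count sign.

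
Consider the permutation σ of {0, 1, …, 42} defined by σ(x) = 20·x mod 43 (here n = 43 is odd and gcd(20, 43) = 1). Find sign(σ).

-1

Start at x=30: 30 → 41 → 3 → 17 → 39 → 6 → 34 → … (one orbit).
The orbit structure of x ↦ 20x mod 43: 2 orbits of sizes [42, 1].
With 2 cycles on 43 points, sign = (−1)^{43−2} = -1.
Check: (20/43) = -1 by Zolotarev.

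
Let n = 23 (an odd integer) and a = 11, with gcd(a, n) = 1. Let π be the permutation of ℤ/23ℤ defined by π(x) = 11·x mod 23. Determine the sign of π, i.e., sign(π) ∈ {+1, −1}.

Orbit of 2 under x↦11x: [2, 22, 12, 17, 3, 10, 18]… (length divides ord_23(11)).
π_11 has 2 disjoint cycles with lengths [22, 1] on {0,…,22}.
Σ(ℓ_i−1) = 23−2 = 21; sign = (−1)^21 = -1.
(11|23)_J = -1 (Zolotarev's lemma cross-check).

-1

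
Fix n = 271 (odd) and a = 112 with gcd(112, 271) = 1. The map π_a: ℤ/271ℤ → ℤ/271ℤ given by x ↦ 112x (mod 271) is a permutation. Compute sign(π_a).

+1

Orbit of 22 under x↦112x: [22, 25, 90, 53, 245, 69, 140]… (length divides ord_271(112)).
Decompose π into cycles: lengths [135, 135, 1] (3 cycles, including the fixed point 0).
271 − 3 = 268 transpositions; sign(π) = (−1)^268 = +1.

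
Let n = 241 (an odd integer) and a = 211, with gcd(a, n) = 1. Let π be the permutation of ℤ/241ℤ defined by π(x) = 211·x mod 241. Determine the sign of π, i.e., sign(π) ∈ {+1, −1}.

+1

Trace 8: π^k(8) = [8, 1, 211, 177, 233, 240, 30] for k=0..6.
Decompose π into cycles: lengths [8, 8, 8, 8, 8, 8, 8, 8, 8, 8, 8, 8, 8, 8, 8, 8, 8, 8, 8, 8, 8, 8, 8, 8, 8, 8, 8, 8, 8, 8, 1] (31 cycles, including the fixed point 0).
n − c = 241 − 31 = 210; sign = (−1)^210 = +1.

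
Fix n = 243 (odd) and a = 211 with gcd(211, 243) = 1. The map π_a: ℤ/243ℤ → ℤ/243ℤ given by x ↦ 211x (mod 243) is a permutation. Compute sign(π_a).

+1

Orbit of 1 under x↦211x: [1, 211, 52, 37, 31, 223, 154]… (length divides ord_243(211)).
Cycle lengths of π_211 on ℤ/243ℤ: [81, 81, 27, 27, 9, 9, 3, 3, 1, 1, 1]; 11 cycles in total.
Σ(ℓ_i−1) = 243−11 = 232; sign = (−1)^232 = +1.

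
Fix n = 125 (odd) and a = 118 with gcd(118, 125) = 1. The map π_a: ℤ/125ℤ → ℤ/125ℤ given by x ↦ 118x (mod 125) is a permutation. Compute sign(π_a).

-1

Orbit of 18 under x↦118x: [18, 124, 7, 76, 93, 99, 57]… (length divides ord_125(118)).
12 cycles of lengths [20, 20, 20, 20, 20, 4, 4, 4, 4, 4, 4, 1].
Σ(ℓ_i−1) = 125−12 = 113; sign = (−1)^113 = -1.
Via Zolotarev, sign(π_{118}) = (118|125) = -1.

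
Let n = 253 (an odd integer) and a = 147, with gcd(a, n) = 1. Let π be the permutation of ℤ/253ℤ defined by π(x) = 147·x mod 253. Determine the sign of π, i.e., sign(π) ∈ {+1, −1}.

+1

Orbit of 177 under x↦147x: [177, 213, 192, 141, 234, 243, 48]… (length divides ord_253(147)).
9 cycles of lengths [55, 55, 55, 55, 11, 11, 5, 5, 1].
sign(π) = (−1)^{n − #cycles} = (−1)^{253−9} = (−1)^244 = +1.
Via Zolotarev, sign(π_{147}) = (147|253) = +1.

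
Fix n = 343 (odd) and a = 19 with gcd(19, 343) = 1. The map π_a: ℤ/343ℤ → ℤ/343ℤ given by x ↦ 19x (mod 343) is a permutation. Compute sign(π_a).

-1

Start at x=325: 325 → 1 → 19 → 18 → 342 → 324 → 325 (one orbit).
Cycle type of π: 6×57 + 1; total 58 cycles.
sign(π) = (−1)^{n − #cycles} = (−1)^{343−58} = (−1)^285 = -1.
(19|343)_J = -1 (Zolotarev's lemma cross-check).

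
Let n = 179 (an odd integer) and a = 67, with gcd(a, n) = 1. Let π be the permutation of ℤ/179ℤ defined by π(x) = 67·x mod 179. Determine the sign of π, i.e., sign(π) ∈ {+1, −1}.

+1

Trace 20: π^k(20) = [20, 87, 101, 144, 161, 47, 106] for k=0..6.
3 cycles of lengths [89, 89, 1].
179 − 3 = 176 transpositions; sign(π) = (−1)^176 = +1.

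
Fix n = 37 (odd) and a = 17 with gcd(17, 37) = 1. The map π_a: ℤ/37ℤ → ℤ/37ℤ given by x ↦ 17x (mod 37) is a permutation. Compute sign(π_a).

Orbit of 33 under x↦17x: [33, 6, 28, 32, 26, 35, 3]… (length divides ord_37(17)).
2 cycles of lengths [36, 1].
With 2 cycles on 37 points, sign = (−1)^{37−2} = -1.
Via Zolotarev, sign(π_{17}) = (17|37) = -1.

-1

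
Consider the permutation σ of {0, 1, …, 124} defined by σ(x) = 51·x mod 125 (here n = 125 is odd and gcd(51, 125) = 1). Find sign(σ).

Trace 101: π^k(101) = [101, 26, 76, 1, 51] for k=0..4.
Cycle type of π: 5×20 + 1×25; total 45 cycles.
sign(π) = (−1)^{n − #cycles} = (−1)^{125−45} = (−1)^80 = +1.
(51|125)_J = +1 (Zolotarev's lemma cross-check).

+1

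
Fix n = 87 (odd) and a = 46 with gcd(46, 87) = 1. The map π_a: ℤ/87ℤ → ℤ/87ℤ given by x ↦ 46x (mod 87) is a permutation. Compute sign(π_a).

Orbit of 70 under x↦46x: [70, 1, 46, 28]… (length divides ord_87(46)).
The orbit structure of x ↦ 46x mod 87: 24 orbits of sizes [4, 4, 4, 4, 4, 4, 4, 4, 4, 4, 4, 4, 4, 4, 4, 4, 4, 4, 4, 4, 4, 1, 1, 1].
n − c = 87 − 24 = 63; sign = (−1)^63 = -1.
Zolotarev: (46|87) = -1, matching the cycle-count sign.

-1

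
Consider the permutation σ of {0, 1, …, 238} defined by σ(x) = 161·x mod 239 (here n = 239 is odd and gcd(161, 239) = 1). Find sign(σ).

+1

Start at x=15: 15 → 25 → 201 → 96 → 160 → 187 → 232 → … (one orbit).
Decompose π into cycles: lengths [119, 119, 1] (3 cycles, including the fixed point 0).
sign(π) = (−1)^{n − #cycles} = (−1)^{239−3} = (−1)^236 = +1.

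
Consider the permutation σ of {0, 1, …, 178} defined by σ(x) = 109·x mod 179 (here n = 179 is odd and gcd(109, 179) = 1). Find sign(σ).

Orbit of 113 under x↦109x: [113, 145, 53, 49, 150, 61, 26]… (length divides ord_179(109)).
Cycle type of π: 178 + 1; total 2 cycles.
179 − 2 = 177 transpositions; sign(π) = (−1)^177 = -1.
(109|179)_J = -1 (Zolotarev's lemma cross-check).

-1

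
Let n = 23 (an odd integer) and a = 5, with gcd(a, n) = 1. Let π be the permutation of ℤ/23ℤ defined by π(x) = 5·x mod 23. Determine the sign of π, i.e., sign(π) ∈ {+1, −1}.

Orbit of 12 under x↦5x: [12, 14, 1, 5, 2, 10, 4]… (length divides ord_23(5)).
2 cycles of lengths [22, 1].
2 cycles on 23: each ℓ→(−1)^(ℓ−1), product (−1)^21 = -1.

-1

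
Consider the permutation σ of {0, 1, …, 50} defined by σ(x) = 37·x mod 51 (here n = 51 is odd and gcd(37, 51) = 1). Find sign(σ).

-1

Orbit of 25 under x↦37x: [25, 7, 4, 46, 19, 40, 1]… (length divides ord_51(37)).
The orbit structure of x ↦ 37x mod 51: 6 orbits of sizes [16, 16, 16, 1, 1, 1].
Σ(ℓ_i−1) = 51−6 = 45; sign = (−1)^45 = -1.
Check: (37/51) = -1 by Zolotarev.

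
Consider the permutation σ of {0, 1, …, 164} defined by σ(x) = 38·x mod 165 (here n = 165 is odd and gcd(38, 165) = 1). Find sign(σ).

Orbit of 122 under x↦38x: [122, 16, 113, 4, 152, 1, 38]… (length divides ord_165(38)).
15 cycles of lengths [20, 20, 20, 20, 20, 20, 10, 10, 5, 5, 4, 4, 4, 2, 1].
165 − 15 = 150 transpositions; sign(π) = (−1)^150 = +1.
Check: (38/165) = +1 by Zolotarev.

+1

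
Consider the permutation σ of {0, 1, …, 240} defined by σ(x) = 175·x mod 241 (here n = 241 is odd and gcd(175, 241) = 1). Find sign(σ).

Orbit of 202 under x↦175x: [202, 164, 21, 60, 137, 116, 56]… (length divides ord_241(175)).
The orbit structure of x ↦ 175x mod 241: 2 orbits of sizes [240, 1].
2 cycles on 241: each ℓ→(−1)^(ℓ−1), product (−1)^239 = -1.

-1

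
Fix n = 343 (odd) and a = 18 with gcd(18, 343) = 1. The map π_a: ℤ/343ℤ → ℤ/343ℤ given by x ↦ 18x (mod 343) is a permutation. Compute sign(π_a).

Orbit of 1 under x↦18x: [1, 18, 324]… (length divides ord_343(18)).
π_18 has 115 disjoint cycles with lengths [3, 3, 3, 3, 3, 3, 3, 3, 3, 3, 3, 3, 3, 3, 3, 3, 3, 3, 3, 3, 3, 3, 3, 3, 3, 3, 3, 3, 3, 3, 3, 3, 3, 3, 3, 3, 3, 3, 3, 3, 3, 3, 3, 3, 3, 3, 3, 3, 3, 3, 3, 3, 3, 3, 3, 3, 3, 3, 3, 3, 3, 3, 3, 3, 3, 3, 3, 3, 3, 3, 3, 3, 3, 3, 3, 3, 3, 3, 3, 3, 3, 3, 3, 3, 3, 3, 3, 3, 3, 3, 3, 3, 3, 3, 3, 3, 3, 3, 3, 3, 3, 3, 3, 3, 3, 3, 3, 3, 3, 3, 3, 3, 3, 3, 1] on {0,…,342}.
343 − 115 = 228 transpositions; sign(π) = (−1)^228 = +1.
Check: (18/343) = +1 by Zolotarev.

+1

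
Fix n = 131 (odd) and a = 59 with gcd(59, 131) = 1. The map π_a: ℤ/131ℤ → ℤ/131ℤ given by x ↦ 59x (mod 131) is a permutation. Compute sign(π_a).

+1

Orbit of 33 under x↦59x: [33, 113, 117, 91, 129, 13, 112]… (length divides ord_131(59)).
Cycle type of π: 65×2 + 1; total 3 cycles.
3 cycles on 131: each ℓ→(−1)^(ℓ−1), product (−1)^128 = +1.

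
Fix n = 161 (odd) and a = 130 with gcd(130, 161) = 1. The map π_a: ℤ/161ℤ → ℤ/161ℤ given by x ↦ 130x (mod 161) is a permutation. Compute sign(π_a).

Orbit of 18 under x↦130x: [18, 86, 71, 53, 128, 57, 4]… (length divides ord_161(130)).
Decompose π into cycles: lengths [66, 66, 22, 3, 3, 1] (6 cycles, including the fixed point 0).
161 − 6 = 155 transpositions; sign(π) = (−1)^155 = -1.
Check: (130/161) = -1 by Zolotarev.

-1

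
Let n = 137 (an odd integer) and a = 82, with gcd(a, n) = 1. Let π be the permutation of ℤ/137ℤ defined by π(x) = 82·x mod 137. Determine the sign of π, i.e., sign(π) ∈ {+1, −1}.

-1

Orbit of 33 under x↦82x: [33, 103, 89, 37, 20, 133, 83]… (length divides ord_137(82)).
Cycle lengths of π_82 on ℤ/137ℤ: [136, 1]; 2 cycles in total.
137 − 2 = 135 transpositions; sign(π) = (−1)^135 = -1.
Zolotarev: (82|137) = -1, matching the cycle-count sign.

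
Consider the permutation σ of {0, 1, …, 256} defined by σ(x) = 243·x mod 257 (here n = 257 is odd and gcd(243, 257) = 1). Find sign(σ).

Start at x=141: 141 → 82 → 137 → 138 → 124 → 63 → 146 → … (one orbit).
2 cycles of lengths [256, 1].
257 − 2 = 255 transpositions; sign(π) = (−1)^255 = -1.
(243|257)_J = -1 (Zolotarev's lemma cross-check).

-1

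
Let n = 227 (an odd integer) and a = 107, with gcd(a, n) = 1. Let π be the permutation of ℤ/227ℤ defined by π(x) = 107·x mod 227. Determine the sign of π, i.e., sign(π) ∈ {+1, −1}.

Orbit of 226 under x↦107x: [226, 120, 128, 76, 187, 33, 126]… (length divides ord_227(107)).
Cycle lengths of π_107 on ℤ/227ℤ: [226, 1]; 2 cycles in total.
n − c = 227 − 2 = 225; sign = (−1)^225 = -1.
Zolotarev: (107|227) = -1, matching the cycle-count sign.

-1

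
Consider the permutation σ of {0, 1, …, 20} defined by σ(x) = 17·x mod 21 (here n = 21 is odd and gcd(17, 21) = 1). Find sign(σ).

+1

Start at x=5: 5 → 1 → 17 → 16 → 20 → 4 → 5 (one orbit).
Cycle lengths of π_17 on ℤ/21ℤ: [6, 6, 6, 2, 1]; 5 cycles in total.
5 cycles on 21: each ℓ→(−1)^(ℓ−1), product (−1)^16 = +1.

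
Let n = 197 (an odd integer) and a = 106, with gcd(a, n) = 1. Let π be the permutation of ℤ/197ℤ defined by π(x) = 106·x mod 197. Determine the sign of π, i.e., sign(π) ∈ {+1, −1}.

-1

Orbit of 117 under x↦106x: [117, 188, 31, 134, 20, 150, 140]… (length divides ord_197(106)).
Cycle lengths of π_106 on ℤ/197ℤ: [196, 1]; 2 cycles in total.
197 − 2 = 195 transpositions; sign(π) = (−1)^195 = -1.
Via Zolotarev, sign(π_{106}) = (106|197) = -1.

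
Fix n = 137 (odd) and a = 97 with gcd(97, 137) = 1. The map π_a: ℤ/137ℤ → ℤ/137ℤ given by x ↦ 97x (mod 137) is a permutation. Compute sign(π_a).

-1

Orbit of 74 under x↦97x: [74, 54, 32, 90, 99, 13, 28]… (length divides ord_137(97)).
2 cycles of lengths [136, 1].
n − c = 137 − 2 = 135; sign = (−1)^135 = -1.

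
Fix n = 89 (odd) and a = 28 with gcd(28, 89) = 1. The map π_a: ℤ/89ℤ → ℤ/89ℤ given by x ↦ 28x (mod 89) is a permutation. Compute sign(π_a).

-1

Trace 67: π^k(67) = [67, 7, 18, 59, 50, 65, 40] for k=0..6.
The orbit structure of x ↦ 28x mod 89: 2 orbits of sizes [88, 1].
89 − 2 = 87 transpositions; sign(π) = (−1)^87 = -1.
The Jacobi symbol (28|89) = -1 (Zolotarev) agrees.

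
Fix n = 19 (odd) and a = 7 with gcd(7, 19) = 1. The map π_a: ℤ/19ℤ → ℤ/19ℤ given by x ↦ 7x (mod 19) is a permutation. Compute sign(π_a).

Start at x=1: 1 → 7 → 11 → 1 (one orbit).
π_7 has 7 disjoint cycles with lengths [3, 3, 3, 3, 3, 3, 1] on {0,…,18}.
Σ(ℓ_i−1) = 19−7 = 12; sign = (−1)^12 = +1.
The Jacobi symbol (7|19) = +1 (Zolotarev) agrees.

+1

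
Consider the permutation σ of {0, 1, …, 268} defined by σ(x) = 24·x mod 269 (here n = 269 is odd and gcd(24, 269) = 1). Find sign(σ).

+1

Orbit of 23 under x↦24x: [23, 14, 67, 263, 125, 41, 177]… (length divides ord_269(24)).
Decompose π into cycles: lengths [67, 67, 67, 67, 1] (5 cycles, including the fixed point 0).
Σ(ℓ_i−1) = 269−5 = 264; sign = (−1)^264 = +1.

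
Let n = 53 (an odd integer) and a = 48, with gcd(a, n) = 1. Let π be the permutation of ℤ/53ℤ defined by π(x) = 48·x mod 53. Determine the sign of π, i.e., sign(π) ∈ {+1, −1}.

-1

Trace 38: π^k(38) = [38, 22, 49, 20, 6, 23, 44] for k=0..6.
π_48 has 2 disjoint cycles with lengths [52, 1] on {0,…,52}.
53 − 2 = 51 transpositions; sign(π) = (−1)^51 = -1.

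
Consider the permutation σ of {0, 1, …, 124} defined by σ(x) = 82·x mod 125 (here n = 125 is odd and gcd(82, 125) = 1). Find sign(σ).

-1

Orbit of 49 under x↦82x: [49, 18, 101, 32, 124, 43, 26]… (length divides ord_125(82)).
Decompose π into cycles: lengths [20, 20, 20, 20, 20, 4, 4, 4, 4, 4, 4, 1] (12 cycles, including the fixed point 0).
With 12 cycles on 125 points, sign = (−1)^{125−12} = -1.
The Jacobi symbol (82|125) = -1 (Zolotarev) agrees.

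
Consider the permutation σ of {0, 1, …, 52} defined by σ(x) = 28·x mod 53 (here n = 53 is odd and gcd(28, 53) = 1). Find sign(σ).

+1

Orbit of 10 under x↦28x: [10, 15, 49, 47, 44, 13, 46]… (length divides ord_53(28)).
Cycle type of π: 13×4 + 1; total 5 cycles.
sign(π) = (−1)^{n − #cycles} = (−1)^{53−5} = (−1)^48 = +1.
(28|53)_J = +1 (Zolotarev's lemma cross-check).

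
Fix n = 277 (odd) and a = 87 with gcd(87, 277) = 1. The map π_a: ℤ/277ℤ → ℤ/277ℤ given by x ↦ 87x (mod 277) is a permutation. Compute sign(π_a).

+1

Trace 156: π^k(156) = [156, 276, 190, 187, 203, 210, 265] for k=0..6.
The orbit structure of x ↦ 87x mod 277: 3 orbits of sizes [138, 138, 1].
With 3 cycles on 277 points, sign = (−1)^{277−3} = +1.
(87|277)_J = +1 (Zolotarev's lemma cross-check).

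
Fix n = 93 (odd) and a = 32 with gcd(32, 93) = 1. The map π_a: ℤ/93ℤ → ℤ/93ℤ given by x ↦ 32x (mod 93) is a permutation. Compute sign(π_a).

Orbit of 32 under x↦32x: [32, 1]… (length divides ord_93(32)).
π_32 has 62 disjoint cycles with lengths [2, 2, 2, 2, 2, 2, 2, 2, 2, 2, 2, 2, 2, 2, 2, 2, 2, 2, 2, 2, 2, 2, 2, 2, 2, 2, 2, 2, 2, 2, 2, 1, 1, 1, 1, 1, 1, 1, 1, 1, 1, 1, 1, 1, 1, 1, 1, 1, 1, 1, 1, 1, 1, 1, 1, 1, 1, 1, 1, 1, 1, 1] on {0,…,92}.
With 62 cycles on 93 points, sign = (−1)^{93−62} = -1.
Via Zolotarev, sign(π_{32}) = (32|93) = -1.

-1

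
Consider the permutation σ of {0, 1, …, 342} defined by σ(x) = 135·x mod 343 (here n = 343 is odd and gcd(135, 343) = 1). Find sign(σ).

Start at x=176: 176 → 93 → 207 → 162 → 261 → 249 → 1 → … (one orbit).
7 cycles of lengths [147, 147, 21, 21, 3, 3, 1].
n − c = 343 − 7 = 336; sign = (−1)^336 = +1.

+1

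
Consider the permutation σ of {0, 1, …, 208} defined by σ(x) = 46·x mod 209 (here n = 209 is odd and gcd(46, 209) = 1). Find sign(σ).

+1

Orbit of 64 under x↦46x: [64, 18, 201, 50, 1, 46, 26]… (length divides ord_209(46)).
Cycle lengths of π_46 on ℤ/209ℤ: [30, 30, 30, 30, 30, 30, 10, 6, 6, 6, 1]; 11 cycles in total.
With 11 cycles on 209 points, sign = (−1)^{209−11} = +1.
Check: (46/209) = +1 by Zolotarev.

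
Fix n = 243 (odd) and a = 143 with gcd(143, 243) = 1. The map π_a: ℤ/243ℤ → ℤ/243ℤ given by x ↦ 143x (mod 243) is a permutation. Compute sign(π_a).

Start at x=80: 80 → 19 → 44 → 217 → 170 → 10 → 215 → … (one orbit).
Cycle type of π: 54×3 + 18×3 + 6×3 + 2×4 + 1; total 14 cycles.
n − c = 243 − 14 = 229; sign = (−1)^229 = -1.
Zolotarev: (143|243) = -1, matching the cycle-count sign.

-1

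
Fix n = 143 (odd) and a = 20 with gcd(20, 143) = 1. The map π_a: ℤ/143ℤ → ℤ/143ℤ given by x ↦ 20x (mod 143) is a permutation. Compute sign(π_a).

-1

Start at x=42: 42 → 125 → 69 → 93 → 1 → 20 → 114 → … (one orbit).
Cycle type of π: 60×2 + 12 + 5×2 + 1; total 6 cycles.
With 6 cycles on 143 points, sign = (−1)^{143−6} = -1.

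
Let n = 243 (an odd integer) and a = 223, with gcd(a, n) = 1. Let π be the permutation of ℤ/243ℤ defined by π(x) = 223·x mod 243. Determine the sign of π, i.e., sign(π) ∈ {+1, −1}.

Orbit of 100 under x↦223x: [100, 187, 148, 199, 151, 139, 136]… (length divides ord_243(223)).
Cycle type of π: 81×2 + 27×2 + 9×2 + 3×2 + 1×3; total 11 cycles.
sign(π) = (−1)^{n − #cycles} = (−1)^{243−11} = (−1)^232 = +1.

+1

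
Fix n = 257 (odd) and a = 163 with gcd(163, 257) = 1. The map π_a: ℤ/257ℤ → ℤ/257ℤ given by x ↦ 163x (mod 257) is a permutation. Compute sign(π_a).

-1

Trace 45: π^k(45) = [45, 139, 41, 1, 163, 98, 40] for k=0..6.
Cycle type of π: 256 + 1; total 2 cycles.
Σ(ℓ_i−1) = 257−2 = 255; sign = (−1)^255 = -1.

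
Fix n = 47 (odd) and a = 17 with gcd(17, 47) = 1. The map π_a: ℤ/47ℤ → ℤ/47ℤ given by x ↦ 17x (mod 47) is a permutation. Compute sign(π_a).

+1

Orbit of 37 under x↦17x: [37, 18, 24, 32, 27, 36, 1]… (length divides ord_47(17)).
π_17 has 3 disjoint cycles with lengths [23, 23, 1] on {0,…,46}.
sign(π) = (−1)^{n − #cycles} = (−1)^{47−3} = (−1)^44 = +1.
The Jacobi symbol (17|47) = +1 (Zolotarev) agrees.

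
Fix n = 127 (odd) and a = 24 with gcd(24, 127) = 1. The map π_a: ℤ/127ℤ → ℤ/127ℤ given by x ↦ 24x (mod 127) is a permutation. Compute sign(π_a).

-1

Trace 1: π^k(1) = [1, 24, 68, 108, 52, 105, 107] for k=0..6.
8 cycles of lengths [18, 18, 18, 18, 18, 18, 18, 1].
n − c = 127 − 8 = 119; sign = (−1)^119 = -1.
Via Zolotarev, sign(π_{24}) = (24|127) = -1.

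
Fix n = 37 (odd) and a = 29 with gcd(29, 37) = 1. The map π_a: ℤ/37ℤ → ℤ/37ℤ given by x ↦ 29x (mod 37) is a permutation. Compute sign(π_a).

Start at x=29: 29 → 27 → 6 → 26 → 14 → 36 → 8 → … (one orbit).
Cycle lengths of π_29 on ℤ/37ℤ: [12, 12, 12, 1]; 4 cycles in total.
With 4 cycles on 37 points, sign = (−1)^{37−4} = -1.
(29|37)_J = -1 (Zolotarev's lemma cross-check).

-1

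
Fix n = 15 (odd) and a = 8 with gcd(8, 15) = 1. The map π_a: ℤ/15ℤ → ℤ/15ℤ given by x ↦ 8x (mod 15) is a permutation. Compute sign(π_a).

+1

Trace 4: π^k(4) = [4, 2, 1, 8] for k=0..3.
π_8 has 5 disjoint cycles with lengths [4, 4, 4, 2, 1] on {0,…,14}.
sign(π) = (−1)^{n − #cycles} = (−1)^{15−5} = (−1)^10 = +1.
Zolotarev: (8|15) = +1, matching the cycle-count sign.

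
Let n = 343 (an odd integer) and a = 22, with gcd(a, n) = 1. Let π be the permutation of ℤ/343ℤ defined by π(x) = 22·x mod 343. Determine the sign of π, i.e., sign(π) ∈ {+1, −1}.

+1

Trace 316: π^k(316) = [316, 92, 309, 281, 8, 176, 99] for k=0..6.
The orbit structure of x ↦ 22x mod 343: 19 orbits of sizes [49, 49, 49, 49, 49, 49, 7, 7, 7, 7, 7, 7, 1, 1, 1, 1, 1, 1, 1].
Σ(ℓ_i−1) = 343−19 = 324; sign = (−1)^324 = +1.
Via Zolotarev, sign(π_{22}) = (22|343) = +1.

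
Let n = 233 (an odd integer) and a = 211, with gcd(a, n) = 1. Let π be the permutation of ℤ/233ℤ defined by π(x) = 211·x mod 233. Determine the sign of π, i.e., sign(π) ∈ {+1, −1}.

Orbit of 33 under x↦211x: [33, 206, 128, 213, 207, 106, 231]… (length divides ord_233(211)).
Cycle lengths of π_211 on ℤ/233ℤ: [232, 1]; 2 cycles in total.
233 − 2 = 231 transpositions; sign(π) = (−1)^231 = -1.

-1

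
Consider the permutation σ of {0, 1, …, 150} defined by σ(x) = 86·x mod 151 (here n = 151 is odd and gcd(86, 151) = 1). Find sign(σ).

+1

Trace 84: π^k(84) = [84, 127, 50, 72, 1, 86, 148] for k=0..6.
Cycle type of π: 25×6 + 1; total 7 cycles.
n − c = 151 − 7 = 144; sign = (−1)^144 = +1.
Via Zolotarev, sign(π_{86}) = (86|151) = +1.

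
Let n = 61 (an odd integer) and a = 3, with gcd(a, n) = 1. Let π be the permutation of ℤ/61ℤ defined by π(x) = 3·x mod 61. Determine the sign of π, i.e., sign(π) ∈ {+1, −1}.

+1

Orbit of 58 under x↦3x: [58, 52, 34, 41, 1, 3, 9]… (length divides ord_61(3)).
Cycle type of π: 10×6 + 1; total 7 cycles.
61 − 7 = 54 transpositions; sign(π) = (−1)^54 = +1.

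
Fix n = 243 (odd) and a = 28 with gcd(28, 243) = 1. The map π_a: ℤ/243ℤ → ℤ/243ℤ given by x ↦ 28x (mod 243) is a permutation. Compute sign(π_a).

+1

Orbit of 136 under x↦28x: [136, 163, 190, 217, 1, 28, 55]… (length divides ord_243(28)).
The orbit structure of x ↦ 28x mod 243: 63 orbits of sizes [9, 9, 9, 9, 9, 9, 9, 9, 9, 9, 9, 9, 9, 9, 9, 9, 9, 9, 3, 3, 3, 3, 3, 3, 3, 3, 3, 3, 3, 3, 3, 3, 3, 3, 3, 3, 1, 1, 1, 1, 1, 1, 1, 1, 1, 1, 1, 1, 1, 1, 1, 1, 1, 1, 1, 1, 1, 1, 1, 1, 1, 1, 1].
sign(π) = (−1)^{n − #cycles} = (−1)^{243−63} = (−1)^180 = +1.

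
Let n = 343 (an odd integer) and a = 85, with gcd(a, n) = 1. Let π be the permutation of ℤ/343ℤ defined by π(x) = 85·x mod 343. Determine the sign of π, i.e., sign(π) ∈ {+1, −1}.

+1

Trace 148: π^k(148) = [148, 232, 169, 302, 288, 127, 162] for k=0..6.
Decompose π into cycles: lengths [49, 49, 49, 49, 49, 49, 7, 7, 7, 7, 7, 7, 1, 1, 1, 1, 1, 1, 1] (19 cycles, including the fixed point 0).
With 19 cycles on 343 points, sign = (−1)^{343−19} = +1.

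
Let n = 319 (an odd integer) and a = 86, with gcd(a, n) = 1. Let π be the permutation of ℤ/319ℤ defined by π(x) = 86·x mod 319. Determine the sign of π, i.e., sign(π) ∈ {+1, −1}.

Orbit of 115 under x↦86x: [115, 1, 86, 59, 289, 291, 144]… (length divides ord_319(86)).
Decompose π into cycles: lengths [10, 10, 10, 10, 10, 10, 10, 10, 10, 10, 10, 10, 10, 10, 10, 10, 10, 10, 10, 10, 10, 10, 10, 10, 10, 10, 10, 10, 5, 5, 2, 2, 2, 2, 2, 2, 2, 2, 2, 2, 2, 2, 2, 2, 1] (45 cycles, including the fixed point 0).
sign(π) = (−1)^{n − #cycles} = (−1)^{319−45} = (−1)^274 = +1.
Via Zolotarev, sign(π_{86}) = (86|319) = +1.

+1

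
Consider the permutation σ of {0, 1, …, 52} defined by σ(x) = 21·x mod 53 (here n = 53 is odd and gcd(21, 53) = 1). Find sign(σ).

Start at x=7: 7 → 41 → 13 → 8 → 9 → 30 → 47 → … (one orbit).
Cycle type of π: 52 + 1; total 2 cycles.
n − c = 53 − 2 = 51; sign = (−1)^51 = -1.
Via Zolotarev, sign(π_{21}) = (21|53) = -1.

-1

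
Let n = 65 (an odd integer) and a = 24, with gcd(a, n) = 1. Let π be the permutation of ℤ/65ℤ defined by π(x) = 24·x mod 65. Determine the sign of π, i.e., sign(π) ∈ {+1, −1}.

Start at x=51: 51 → 54 → 61 → 34 → 36 → 19 → 1 → … (one orbit).
The orbit structure of x ↦ 24x mod 65: 8 orbits of sizes [12, 12, 12, 12, 12, 2, 2, 1].
With 8 cycles on 65 points, sign = (−1)^{65−8} = -1.
Check: (24/65) = -1 by Zolotarev.

-1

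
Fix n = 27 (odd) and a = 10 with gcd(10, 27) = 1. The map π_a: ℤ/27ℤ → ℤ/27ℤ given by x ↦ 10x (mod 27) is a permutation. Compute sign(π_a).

+1

Start at x=19: 19 → 1 → 10 → 19 (one orbit).
Decompose π into cycles: lengths [3, 3, 3, 3, 3, 3, 1, 1, 1, 1, 1, 1, 1, 1, 1] (15 cycles, including the fixed point 0).
sign(π) = (−1)^{n − #cycles} = (−1)^{27−15} = (−1)^12 = +1.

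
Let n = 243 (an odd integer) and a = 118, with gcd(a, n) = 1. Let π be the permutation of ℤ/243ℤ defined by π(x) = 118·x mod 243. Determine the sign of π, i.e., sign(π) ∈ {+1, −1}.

+1

Start at x=100: 100 → 136 → 10 → 208 → 1 → 118 → 73 → … (one orbit).
27 cycles of lengths [27, 27, 27, 27, 27, 27, 9, 9, 9, 9, 9, 9, 3, 3, 3, 3, 3, 3, 1, 1, 1, 1, 1, 1, 1, 1, 1].
Σ(ℓ_i−1) = 243−27 = 216; sign = (−1)^216 = +1.
Zolotarev: (118|243) = +1, matching the cycle-count sign.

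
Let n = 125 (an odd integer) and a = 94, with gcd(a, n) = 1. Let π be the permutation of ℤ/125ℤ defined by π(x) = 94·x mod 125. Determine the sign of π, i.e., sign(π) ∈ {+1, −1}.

Start at x=31: 31 → 39 → 41 → 104 → 26 → 69 → 111 → … (one orbit).
Decompose π into cycles: lengths [50, 50, 10, 10, 2, 2, 1] (7 cycles, including the fixed point 0).
With 7 cycles on 125 points, sign = (−1)^{125−7} = +1.

+1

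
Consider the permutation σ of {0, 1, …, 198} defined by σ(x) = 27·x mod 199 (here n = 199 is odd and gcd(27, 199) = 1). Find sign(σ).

-1

Start at x=139: 139 → 171 → 40 → 85 → 106 → 76 → 62 → … (one orbit).
Decompose π into cycles: lengths [66, 66, 66, 1] (4 cycles, including the fixed point 0).
With 4 cycles on 199 points, sign = (−1)^{199−4} = -1.
The Jacobi symbol (27|199) = -1 (Zolotarev) agrees.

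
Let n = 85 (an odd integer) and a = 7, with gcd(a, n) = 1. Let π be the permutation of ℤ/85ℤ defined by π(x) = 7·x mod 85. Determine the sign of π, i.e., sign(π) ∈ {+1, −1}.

Trace 7: π^k(7) = [7, 49, 3, 21, 62, 9, 63] for k=0..6.
7 cycles of lengths [16, 16, 16, 16, 16, 4, 1].
Σ(ℓ_i−1) = 85−7 = 78; sign = (−1)^78 = +1.

+1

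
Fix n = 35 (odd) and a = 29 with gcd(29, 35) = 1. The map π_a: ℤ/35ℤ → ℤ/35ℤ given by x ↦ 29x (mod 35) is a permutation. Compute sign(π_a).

+1

Start at x=29: 29 → 1 → 29 (one orbit).
π_29 has 21 disjoint cycles with lengths [2, 2, 2, 2, 2, 2, 2, 2, 2, 2, 2, 2, 2, 2, 1, 1, 1, 1, 1, 1, 1] on {0,…,34}.
n − c = 35 − 21 = 14; sign = (−1)^14 = +1.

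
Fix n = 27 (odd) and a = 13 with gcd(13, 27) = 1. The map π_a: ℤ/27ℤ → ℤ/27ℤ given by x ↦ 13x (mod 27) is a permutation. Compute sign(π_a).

Orbit of 4 under x↦13x: [4, 25, 1, 13, 7, 10, 22]… (length divides ord_27(13)).
π_13 has 7 disjoint cycles with lengths [9, 9, 3, 3, 1, 1, 1] on {0,…,26}.
27 − 7 = 20 transpositions; sign(π) = (−1)^20 = +1.

+1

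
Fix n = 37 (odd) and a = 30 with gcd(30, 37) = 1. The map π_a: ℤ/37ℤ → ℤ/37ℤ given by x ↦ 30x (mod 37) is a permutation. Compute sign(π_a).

+1

Trace 12: π^k(12) = [12, 27, 33, 28, 26, 3, 16] for k=0..6.
The orbit structure of x ↦ 30x mod 37: 3 orbits of sizes [18, 18, 1].
n − c = 37 − 3 = 34; sign = (−1)^34 = +1.
Via Zolotarev, sign(π_{30}) = (30|37) = +1.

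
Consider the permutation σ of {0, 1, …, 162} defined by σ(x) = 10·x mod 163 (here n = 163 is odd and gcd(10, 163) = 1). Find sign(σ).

+1

Start at x=96: 96 → 145 → 146 → 156 → 93 → 115 → 9 → … (one orbit).
The orbit structure of x ↦ 10x mod 163: 3 orbits of sizes [81, 81, 1].
sign(π) = (−1)^{n − #cycles} = (−1)^{163−3} = (−1)^160 = +1.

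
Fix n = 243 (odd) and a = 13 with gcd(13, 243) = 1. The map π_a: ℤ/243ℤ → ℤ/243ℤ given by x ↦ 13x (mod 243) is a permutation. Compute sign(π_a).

Trace 79: π^k(79) = [79, 55, 229, 61, 64, 103, 124] for k=0..6.
11 cycles of lengths [81, 81, 27, 27, 9, 9, 3, 3, 1, 1, 1].
Σ(ℓ_i−1) = 243−11 = 232; sign = (−1)^232 = +1.
(13|243)_J = +1 (Zolotarev's lemma cross-check).

+1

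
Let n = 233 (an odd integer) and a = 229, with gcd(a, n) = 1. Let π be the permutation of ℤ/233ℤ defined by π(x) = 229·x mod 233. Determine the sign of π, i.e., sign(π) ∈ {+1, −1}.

Orbit of 229 under x↦229x: [229, 16, 169, 23, 141, 135, 159]… (length divides ord_233(229)).
The orbit structure of x ↦ 229x mod 233: 5 orbits of sizes [58, 58, 58, 58, 1].
sign(π) = (−1)^{n − #cycles} = (−1)^{233−5} = (−1)^228 = +1.
Zolotarev: (229|233) = +1, matching the cycle-count sign.

+1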